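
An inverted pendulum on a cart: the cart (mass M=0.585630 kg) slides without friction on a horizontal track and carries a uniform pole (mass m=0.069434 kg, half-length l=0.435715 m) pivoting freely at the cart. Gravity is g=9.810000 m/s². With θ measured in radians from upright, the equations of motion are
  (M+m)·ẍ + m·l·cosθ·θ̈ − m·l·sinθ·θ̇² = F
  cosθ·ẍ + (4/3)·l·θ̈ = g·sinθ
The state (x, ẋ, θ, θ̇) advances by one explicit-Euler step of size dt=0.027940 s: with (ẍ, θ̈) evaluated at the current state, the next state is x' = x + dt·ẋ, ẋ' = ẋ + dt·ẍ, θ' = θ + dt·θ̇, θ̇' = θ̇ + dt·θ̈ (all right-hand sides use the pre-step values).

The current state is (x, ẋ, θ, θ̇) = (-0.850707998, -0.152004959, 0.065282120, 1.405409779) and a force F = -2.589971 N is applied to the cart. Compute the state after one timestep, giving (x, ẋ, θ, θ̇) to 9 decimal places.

(-0.854955017, -0.273329232, 0.104549269, 1.644579418)

sinθ=0.065235760, cosθ=0.997869879
temp = (F + m·l·θ̇²·sinθ)/(M+m) = (-2.589971 + 0.003898220)/0.655064 = -3.947816976
θ̈ = (g·sinθ − cosθ·temp)/(l·(4/3 − m·cos²θ/(M+m))) = 8.560115914
ẍ = temp − m·l·θ̈·cosθ/(M+m) = -4.342314719
Euler: x'=-0.850707998+0.027940·-0.152004959=-0.854955017, ẋ'=-0.152004959+0.027940·-4.342314719=-0.273329232
       θ'=0.065282120+0.027940·1.405409779=0.104549269, θ̇'=1.405409779+0.027940·8.560115914=1.644579418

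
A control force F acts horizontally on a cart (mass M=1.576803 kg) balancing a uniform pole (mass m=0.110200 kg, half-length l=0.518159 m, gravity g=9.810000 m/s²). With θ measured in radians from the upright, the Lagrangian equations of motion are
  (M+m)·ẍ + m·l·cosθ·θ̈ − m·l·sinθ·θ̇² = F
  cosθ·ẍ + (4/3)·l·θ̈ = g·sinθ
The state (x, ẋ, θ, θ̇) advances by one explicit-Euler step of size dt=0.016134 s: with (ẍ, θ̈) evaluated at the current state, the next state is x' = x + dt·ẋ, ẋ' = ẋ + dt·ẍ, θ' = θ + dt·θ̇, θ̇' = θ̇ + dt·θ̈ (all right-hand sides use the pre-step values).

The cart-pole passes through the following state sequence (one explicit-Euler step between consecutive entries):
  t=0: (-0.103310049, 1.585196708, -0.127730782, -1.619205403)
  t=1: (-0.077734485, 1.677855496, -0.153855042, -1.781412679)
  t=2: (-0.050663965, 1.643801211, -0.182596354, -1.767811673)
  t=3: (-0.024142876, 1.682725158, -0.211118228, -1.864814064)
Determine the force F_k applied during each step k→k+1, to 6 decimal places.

step 0→1:
  ẍ = (ẋ'−ẋ)/dt = (1.677855496−1.585196708)/0.016134 = 5.743076
  θ̈ = (θ̇'−θ̇)/dt = (-1.781412679−-1.619205403)/0.016134 = -10.053755
  sinθ=-0.127384, cosθ=0.991854
  F = (M+m)·ẍ + m·l·cosθ·θ̈ − m·l·sinθ·θ̇² = 9.688586 + -0.569404 − -0.019071 = 9.138253
step 1→2:
  ẍ = (ẋ'−ẋ)/dt = (1.643801211−1.677855496)/0.016134 = -2.110716
  θ̈ = (θ̇'−θ̇)/dt = (-1.767811673−-1.781412679)/0.016134 = 0.843003
  sinθ=-0.153249, cosθ=0.988188
  F = (M+m)·ẍ + m·l·cosθ·θ̈ − m·l·sinθ·θ̇² = -3.560783 + 0.047568 − -0.027770 = -3.485446
step 2→3:
  ẍ = (ẋ'−ẋ)/dt = (1.682725158−1.643801211)/0.016134 = 2.412542
  θ̈ = (θ̇'−θ̇)/dt = (-1.864814064−-1.767811673)/0.016134 = -6.012296
  sinθ=-0.181583, cosθ=0.983376
  F = (M+m)·ẍ + m·l·cosθ·θ̈ − m·l·sinθ·θ̇² = 4.069965 + -0.337602 − -0.032404 = 3.764767

F_0 = 9.138253 N
F_1 = -3.485446 N
F_2 = 3.764767 N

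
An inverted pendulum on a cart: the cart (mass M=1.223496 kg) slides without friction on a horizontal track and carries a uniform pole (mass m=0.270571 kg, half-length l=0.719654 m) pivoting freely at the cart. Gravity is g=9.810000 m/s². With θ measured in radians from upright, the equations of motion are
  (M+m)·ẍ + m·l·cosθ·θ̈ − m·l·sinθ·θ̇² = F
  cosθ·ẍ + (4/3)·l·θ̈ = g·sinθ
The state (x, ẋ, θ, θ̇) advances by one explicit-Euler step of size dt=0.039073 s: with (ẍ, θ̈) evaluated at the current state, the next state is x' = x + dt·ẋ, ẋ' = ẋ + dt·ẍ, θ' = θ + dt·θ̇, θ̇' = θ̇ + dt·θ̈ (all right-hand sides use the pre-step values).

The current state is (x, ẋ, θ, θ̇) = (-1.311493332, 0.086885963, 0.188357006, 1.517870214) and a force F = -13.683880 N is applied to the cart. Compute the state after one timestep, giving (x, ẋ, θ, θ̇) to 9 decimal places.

(-1.308098437, -0.333444159, 0.247664749, 2.022975515)

sinθ=0.187245214, cosθ=0.982313204
temp = (F + m·l·θ̇²·sinθ)/(M+m) = (-13.683880 + 0.084001104)/1.494067 = -9.102589707
θ̈ = (g·sinθ − cosθ·temp)/(l·(4/3 − m·cos²θ/(M+m))) = 12.927220859
ẍ = temp − m·l·θ̈·cosθ/(M+m) = -10.757559485
Euler: x'=-1.311493332+0.039073·0.086885963=-1.308098437, ẋ'=0.086885963+0.039073·-10.757559485=-0.333444159
       θ'=0.188357006+0.039073·1.517870214=0.247664749, θ̇'=1.517870214+0.039073·12.927220859=2.022975515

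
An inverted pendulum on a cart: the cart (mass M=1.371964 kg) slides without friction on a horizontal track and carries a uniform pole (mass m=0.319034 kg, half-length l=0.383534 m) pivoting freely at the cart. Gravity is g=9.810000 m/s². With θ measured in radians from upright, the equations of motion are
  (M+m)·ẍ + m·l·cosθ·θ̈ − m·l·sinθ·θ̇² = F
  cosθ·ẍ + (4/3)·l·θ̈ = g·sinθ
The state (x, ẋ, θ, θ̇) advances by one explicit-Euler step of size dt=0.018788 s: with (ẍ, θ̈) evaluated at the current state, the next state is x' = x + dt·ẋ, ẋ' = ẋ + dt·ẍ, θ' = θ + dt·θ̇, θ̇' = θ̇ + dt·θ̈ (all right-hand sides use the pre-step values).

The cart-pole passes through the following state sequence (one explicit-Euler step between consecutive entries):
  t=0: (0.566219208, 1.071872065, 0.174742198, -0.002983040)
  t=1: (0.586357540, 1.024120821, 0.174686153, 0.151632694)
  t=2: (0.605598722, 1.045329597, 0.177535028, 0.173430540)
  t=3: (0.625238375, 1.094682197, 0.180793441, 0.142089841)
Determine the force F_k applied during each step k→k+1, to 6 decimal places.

F_0 = -3.306181 N
F_1 = 2.048191 N
F_2 = 4.240385 N

step 0→1:
  ẍ = (ẋ'−ẋ)/dt = (1.024120821−1.071872065)/0.018788 = -2.541582
  θ̈ = (θ̇'−θ̇)/dt = (0.151632694−-0.002983040)/0.018788 = 8.229494
  sinθ=0.173854, cosθ=0.984771
  F = (M+m)·ẍ + m·l·cosθ·θ̈ − m·l·sinθ·θ̇² = -4.297810 + 0.991629 − 0.000000 = -3.306181
step 1→2:
  ẍ = (ẋ'−ẋ)/dt = (1.045329597−1.024120821)/0.018788 = 1.128847
  θ̈ = (θ̇'−θ̇)/dt = (0.173430540−0.151632694)/0.018788 = 1.160200
  sinθ=0.173799, cosθ=0.984781
  F = (M+m)·ẍ + m·l·cosθ·θ̈ − m·l·sinθ·θ̇² = 1.908878 + 0.139802 − 0.000489 = 2.048191
step 2→3:
  ẍ = (ẋ'−ẋ)/dt = (1.094682197−1.045329597)/0.018788 = 2.626815
  θ̈ = (θ̇'−θ̇)/dt = (0.142089841−0.173430540)/0.018788 = -1.668123
  sinθ=0.176604, cosθ=0.984282
  F = (M+m)·ẍ + m·l·cosθ·θ̈ − m·l·sinθ·θ̇² = 4.441939 + -0.200904 − 0.000650 = 4.240385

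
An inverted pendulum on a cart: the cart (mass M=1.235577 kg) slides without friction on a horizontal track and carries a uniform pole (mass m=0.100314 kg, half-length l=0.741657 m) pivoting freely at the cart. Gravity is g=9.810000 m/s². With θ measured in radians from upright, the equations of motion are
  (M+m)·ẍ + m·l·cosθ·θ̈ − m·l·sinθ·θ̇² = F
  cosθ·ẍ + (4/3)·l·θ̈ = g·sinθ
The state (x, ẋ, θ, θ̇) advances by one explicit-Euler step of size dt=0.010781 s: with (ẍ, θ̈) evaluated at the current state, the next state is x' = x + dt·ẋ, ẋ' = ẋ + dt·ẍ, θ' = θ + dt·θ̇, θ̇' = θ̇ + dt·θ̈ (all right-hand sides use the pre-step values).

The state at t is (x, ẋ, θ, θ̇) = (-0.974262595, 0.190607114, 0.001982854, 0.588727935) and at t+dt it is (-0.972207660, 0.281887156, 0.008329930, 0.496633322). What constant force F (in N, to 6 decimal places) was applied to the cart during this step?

F = 10.675071 N

ẍ = (ẋ'−ẋ)/dt = (0.281887156−0.190607114)/0.010781 = 8.466751
θ̈ = (θ̇'−θ̇)/dt = (0.496633322−0.588727935)/0.010781 = -8.542307
sinθ=0.001983, cosθ=0.999998
F = (M+m)·ẍ + m·l·cosθ·θ̈ − m·l·sinθ·θ̇² = 11.310656 + -0.635534 − 0.000051 = 10.675071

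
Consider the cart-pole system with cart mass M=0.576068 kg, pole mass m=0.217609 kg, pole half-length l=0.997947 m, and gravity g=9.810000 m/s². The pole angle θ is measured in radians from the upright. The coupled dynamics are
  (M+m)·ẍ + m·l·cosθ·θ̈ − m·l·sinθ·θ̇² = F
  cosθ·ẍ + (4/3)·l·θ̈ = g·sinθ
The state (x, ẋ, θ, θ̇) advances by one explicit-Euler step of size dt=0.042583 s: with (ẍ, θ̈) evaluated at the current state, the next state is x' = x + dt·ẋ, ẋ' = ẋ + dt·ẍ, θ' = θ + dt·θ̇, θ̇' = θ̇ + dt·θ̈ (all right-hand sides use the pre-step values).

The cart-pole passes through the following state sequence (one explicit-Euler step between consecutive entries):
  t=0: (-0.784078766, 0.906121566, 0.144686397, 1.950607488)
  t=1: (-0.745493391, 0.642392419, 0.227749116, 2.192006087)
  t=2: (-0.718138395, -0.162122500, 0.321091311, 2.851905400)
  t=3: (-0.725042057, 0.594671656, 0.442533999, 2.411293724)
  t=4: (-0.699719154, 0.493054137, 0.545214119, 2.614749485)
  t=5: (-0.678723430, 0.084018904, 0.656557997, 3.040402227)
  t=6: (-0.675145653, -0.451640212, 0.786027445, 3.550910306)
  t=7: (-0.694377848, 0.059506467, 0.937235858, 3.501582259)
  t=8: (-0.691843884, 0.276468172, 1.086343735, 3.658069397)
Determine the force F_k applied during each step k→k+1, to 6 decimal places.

step 0→1:
  ẍ = (ẋ'−ẋ)/dt = (0.642392419−0.906121566)/0.042583 = -6.193297
  θ̈ = (θ̇'−θ̇)/dt = (2.192006087−1.950607488)/0.042583 = 5.668896
  sinθ=0.144182, cosθ=0.989551
  F = (M+m)·ẍ + m·l·cosθ·θ̈ − m·l·sinθ·θ̇² = -4.915477 + 1.218207 − 0.119134 = -3.816404
step 1→2:
  ẍ = (ẋ'−ẋ)/dt = (-0.162122500−0.642392419)/0.042583 = -18.892866
  θ̈ = (θ̇'−θ̇)/dt = (2.851905400−2.192006087)/0.042583 = 15.496778
  sinθ=0.225785, cosθ=0.974177
  F = (M+m)·ẍ + m·l·cosθ·θ̈ − m·l·sinθ·θ̇² = -14.994833 + 3.278413 − 0.235594 = -11.952014
step 2→3:
  ẍ = (ẋ'−ẋ)/dt = (0.594671656−-0.162122500)/0.042583 = 17.772213
  θ̈ = (θ̇'−θ̇)/dt = (2.411293724−2.851905400)/0.042583 = -10.347126
  sinθ=0.315602, cosθ=0.948892
  F = (M+m)·ẍ + m·l·cosθ·θ̈ − m·l·sinθ·θ̇² = 14.105397 + -2.132164 − 0.557436 = 11.415797
step 3→4:
  ẍ = (ẋ'−ẋ)/dt = (0.493054137−0.594671656)/0.042583 = -2.386340
  θ̈ = (θ̇'−θ̇)/dt = (2.614749485−2.411293724)/0.042583 = 4.777864
  sinθ=0.428231, cosθ=0.903669
  F = (M+m)·ẍ + m·l·cosθ·θ̈ − m·l·sinθ·θ̇² = -1.893983 + 0.937622 − 0.540708 = -1.497069
step 4→5:
  ẍ = (ẋ'−ẋ)/dt = (0.084018904−0.493054137)/0.042583 = -9.605599
  θ̈ = (θ̇'−θ̇)/dt = (3.040402227−2.614749485)/0.042583 = 9.995837
  sinθ=0.518601, cosθ=0.855016
  F = (M+m)·ẍ + m·l·cosθ·θ̈ − m·l·sinθ·θ̇² = -7.623743 + 1.856000 − 0.769977 = -6.537721
step 5→6:
  ẍ = (ẋ'−ẋ)/dt = (-0.451640212−0.084018904)/0.042583 = -12.579178
  θ̈ = (θ̇'−θ̇)/dt = (3.550910306−3.040402227)/0.042583 = 11.988542
  sinθ=0.610394, cosθ=0.792098
  F = (M+m)·ẍ + m·l·cosθ·θ̈ − m·l·sinθ·θ̇² = -9.983804 + 2.062194 − 1.225340 = -9.146950
step 6→7:
  ẍ = (ẋ'−ẋ)/dt = (0.059506467−-0.451640212)/0.042583 = 12.003538
  θ̈ = (θ̇'−θ̇)/dt = (3.501582259−3.550910306)/0.042583 = -1.158398
  sinθ=0.707552, cosθ=0.706662
  F = (M+m)·ẍ + m·l·cosθ·θ̈ − m·l·sinθ·θ̇² = 9.526932 + -0.177768 − 1.937411 = 7.411753
step 7→8:
  ẍ = (ẋ'−ẋ)/dt = (0.276468172−0.059506467)/0.042583 = 5.095031
  θ̈ = (θ̇'−θ̇)/dt = (3.658069397−3.501582259)/0.042583 = 3.674873
  sinθ=0.805925, cosθ=0.592018
  F = (M+m)·ẍ + m·l·cosθ·θ̈ − m·l·sinθ·θ̇² = 4.043809 + 0.472456 − 2.145890 = 2.370375

F_0 = -3.816404 N
F_1 = -11.952014 N
F_2 = 11.415797 N
F_3 = -1.497069 N
F_4 = -6.537721 N
F_5 = -9.146950 N
F_6 = 7.411753 N
F_7 = 2.370375 N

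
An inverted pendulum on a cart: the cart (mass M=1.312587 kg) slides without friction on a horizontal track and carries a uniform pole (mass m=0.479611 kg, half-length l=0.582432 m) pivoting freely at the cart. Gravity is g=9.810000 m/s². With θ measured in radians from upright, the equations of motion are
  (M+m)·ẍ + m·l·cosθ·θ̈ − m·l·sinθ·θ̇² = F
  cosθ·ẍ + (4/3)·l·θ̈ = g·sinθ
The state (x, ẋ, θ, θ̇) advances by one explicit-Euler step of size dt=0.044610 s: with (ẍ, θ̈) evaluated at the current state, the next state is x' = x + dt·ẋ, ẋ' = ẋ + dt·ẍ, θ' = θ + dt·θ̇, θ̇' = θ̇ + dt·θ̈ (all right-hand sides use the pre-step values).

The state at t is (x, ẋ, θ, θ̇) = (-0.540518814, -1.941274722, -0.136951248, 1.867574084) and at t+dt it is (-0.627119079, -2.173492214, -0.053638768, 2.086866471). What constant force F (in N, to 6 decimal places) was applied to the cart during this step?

F = -7.835961 N

ẍ = (ẋ'−ẋ)/dt = (-2.173492214−-1.941274722)/0.044610 = -5.205503
θ̈ = (θ̇'−θ̇)/dt = (2.086866471−1.867574084)/0.044610 = 4.915767
sinθ=-0.136524, cosθ=0.990637
F = (M+m)·ẍ + m·l·cosθ·θ̈ − m·l·sinθ·θ̇² = -9.329292 + 1.360317 − -0.133014 = -7.835961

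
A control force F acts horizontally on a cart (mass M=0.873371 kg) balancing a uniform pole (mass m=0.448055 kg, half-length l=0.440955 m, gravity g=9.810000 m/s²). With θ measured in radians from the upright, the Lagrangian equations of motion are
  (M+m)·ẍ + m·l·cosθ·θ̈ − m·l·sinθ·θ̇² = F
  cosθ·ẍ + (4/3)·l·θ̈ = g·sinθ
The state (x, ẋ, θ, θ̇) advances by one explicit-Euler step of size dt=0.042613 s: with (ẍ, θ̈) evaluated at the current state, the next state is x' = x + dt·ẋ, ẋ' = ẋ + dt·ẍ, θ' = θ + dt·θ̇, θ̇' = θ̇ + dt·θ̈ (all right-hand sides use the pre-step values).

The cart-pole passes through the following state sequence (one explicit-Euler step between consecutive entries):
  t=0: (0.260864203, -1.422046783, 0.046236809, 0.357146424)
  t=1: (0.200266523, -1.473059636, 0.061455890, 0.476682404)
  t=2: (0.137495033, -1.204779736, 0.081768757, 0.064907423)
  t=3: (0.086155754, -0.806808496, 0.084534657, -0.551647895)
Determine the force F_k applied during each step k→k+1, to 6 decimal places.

F_0 = -1.029442 N
F_1 = 6.411022 N
F_2 = 9.491928 N

step 0→1:
  ẍ = (ẋ'−ẋ)/dt = (-1.473059636−-1.422046783)/0.042613 = -1.197119
  θ̈ = (θ̇'−θ̇)/dt = (0.476682404−0.357146424)/0.042613 = 2.805153
  sinθ=0.046220, cosθ=0.998931
  F = (M+m)·ẍ + m·l·cosθ·θ̈ − m·l·sinθ·θ̇² = -1.581905 + 0.553628 − 0.001165 = -1.029442
step 1→2:
  ẍ = (ẋ'−ẋ)/dt = (-1.204779736−-1.473059636)/0.042613 = 6.295729
  θ̈ = (θ̇'−θ̇)/dt = (0.064907423−0.476682404)/0.042613 = -9.663131
  sinθ=0.061417, cosθ=0.998112
  F = (M+m)·ẍ + m·l·cosθ·θ̈ − m·l·sinθ·θ̇² = 8.319340 + -1.905561 − 0.002757 = 6.411022
step 2→3:
  ẍ = (ẋ'−ẋ)/dt = (-0.806808496−-1.204779736)/0.042613 = 9.339198
  θ̈ = (θ̇'−θ̇)/dt = (-0.551647895−0.064907423)/0.042613 = -14.468714
  sinθ=0.081678, cosθ=0.996659
  F = (M+m)·ẍ + m·l·cosθ·θ̈ − m·l·sinθ·θ̇² = 12.341059 + -2.849063 − 0.000068 = 9.491928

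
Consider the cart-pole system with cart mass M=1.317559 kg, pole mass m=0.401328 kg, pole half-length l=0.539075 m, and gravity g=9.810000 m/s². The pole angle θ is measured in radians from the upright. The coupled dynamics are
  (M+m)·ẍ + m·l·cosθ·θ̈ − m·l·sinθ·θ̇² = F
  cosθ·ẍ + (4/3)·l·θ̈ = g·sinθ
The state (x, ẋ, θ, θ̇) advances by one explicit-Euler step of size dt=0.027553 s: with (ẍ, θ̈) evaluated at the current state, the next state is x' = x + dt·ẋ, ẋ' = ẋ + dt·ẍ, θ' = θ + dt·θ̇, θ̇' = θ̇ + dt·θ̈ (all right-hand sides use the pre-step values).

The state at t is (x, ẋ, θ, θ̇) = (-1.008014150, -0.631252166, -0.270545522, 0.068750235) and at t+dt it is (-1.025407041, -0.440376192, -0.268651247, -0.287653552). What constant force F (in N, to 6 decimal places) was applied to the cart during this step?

ẍ = (ẋ'−ẋ)/dt = (-0.440376192−-0.631252166)/0.027553 = 6.927593
θ̈ = (θ̇'−θ̇)/dt = (-0.287653552−0.068750235)/0.027553 = -12.935208
sinθ=-0.267257, cosθ=0.963625
F = (M+m)·ẍ + m·l·cosθ·θ̈ − m·l·sinθ·θ̇² = 11.907750 + -2.696685 − -0.000273 = 9.211338

F = 9.211338 N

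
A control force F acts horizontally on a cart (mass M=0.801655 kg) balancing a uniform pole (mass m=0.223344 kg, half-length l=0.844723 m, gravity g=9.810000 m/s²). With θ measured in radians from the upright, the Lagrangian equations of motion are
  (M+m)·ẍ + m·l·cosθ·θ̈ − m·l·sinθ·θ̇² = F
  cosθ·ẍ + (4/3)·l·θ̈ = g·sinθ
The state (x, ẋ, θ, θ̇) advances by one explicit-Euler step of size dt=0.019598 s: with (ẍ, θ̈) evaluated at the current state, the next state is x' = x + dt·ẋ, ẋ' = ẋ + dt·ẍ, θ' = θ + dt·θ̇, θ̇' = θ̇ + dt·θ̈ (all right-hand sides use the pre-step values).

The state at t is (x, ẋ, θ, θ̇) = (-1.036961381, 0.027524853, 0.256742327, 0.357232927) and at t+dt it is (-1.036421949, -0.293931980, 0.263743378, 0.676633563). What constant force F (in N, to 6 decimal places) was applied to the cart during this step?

F = -13.844707 N

ẍ = (ẋ'−ẋ)/dt = (-0.293931980−0.027524853)/0.019598 = -16.402533
θ̈ = (θ̇'−θ̇)/dt = (0.676633563−0.357232927)/0.019598 = 16.297614
sinθ=0.253931, cosθ=0.967222
F = (M+m)·ẍ + m·l·cosθ·θ̈ − m·l·sinθ·θ̇² = -16.812579 + 2.973986 − 0.006114 = -13.844707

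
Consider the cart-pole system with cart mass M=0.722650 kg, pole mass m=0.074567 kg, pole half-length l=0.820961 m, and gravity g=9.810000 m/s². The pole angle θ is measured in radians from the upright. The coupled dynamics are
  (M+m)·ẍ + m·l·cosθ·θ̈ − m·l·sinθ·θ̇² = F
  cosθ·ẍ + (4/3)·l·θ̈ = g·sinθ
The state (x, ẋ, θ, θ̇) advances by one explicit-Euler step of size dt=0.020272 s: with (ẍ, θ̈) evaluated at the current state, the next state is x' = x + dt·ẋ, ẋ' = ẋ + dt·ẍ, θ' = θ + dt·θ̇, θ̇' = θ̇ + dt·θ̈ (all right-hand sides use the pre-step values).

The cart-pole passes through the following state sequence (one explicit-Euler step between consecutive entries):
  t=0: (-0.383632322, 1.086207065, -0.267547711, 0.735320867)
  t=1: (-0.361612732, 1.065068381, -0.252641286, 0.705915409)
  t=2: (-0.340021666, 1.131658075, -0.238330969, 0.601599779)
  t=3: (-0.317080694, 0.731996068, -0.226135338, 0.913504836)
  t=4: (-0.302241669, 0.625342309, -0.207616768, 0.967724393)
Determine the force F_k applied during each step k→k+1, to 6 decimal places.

F_0 = -0.908188 N
F_1 = 2.321324 N
F_2 = -14.796629 N
F_3 = -4.023252 N

step 0→1:
  ẍ = (ẋ'−ẋ)/dt = (1.065068381−1.086207065)/0.020272 = -1.042753
  θ̈ = (θ̇'−θ̇)/dt = (0.705915409−0.735320867)/0.020272 = -1.450545
  sinθ=-0.264367, cosθ=0.964422
  F = (M+m)·ẍ + m·l·cosθ·θ̈ − m·l·sinθ·θ̇² = -0.831300 + -0.085638 − -0.008750 = -0.908188
step 1→2:
  ẍ = (ẋ'−ẋ)/dt = (1.131658075−1.065068381)/0.020272 = 3.284811
  θ̈ = (θ̇'−θ̇)/dt = (0.601599779−0.705915409)/0.020272 = -5.145799
  sinθ=-0.249962, cosθ=0.968256
  F = (M+m)·ẍ + m·l·cosθ·θ̈ − m·l·sinθ·θ̇² = 2.618707 + -0.305009 − -0.007625 = 2.321324
step 2→3:
  ẍ = (ẋ'−ẋ)/dt = (0.731996068−1.131658075)/0.020272 = -19.714977
  θ̈ = (θ̇'−θ̇)/dt = (0.913504836−0.601599779)/0.020272 = 15.386003
  sinθ=-0.236081, cosθ=0.971733
  F = (M+m)·ẍ + m·l·cosθ·θ̈ − m·l·sinθ·θ̇² = -15.717115 + 0.915255 − -0.005231 = -14.796629
step 3→4:
  ẍ = (ẋ'−ẋ)/dt = (0.625342309−0.731996068)/0.020272 = -5.261136
  θ̈ = (θ̇'−θ̇)/dt = (0.967724393−0.913504836)/0.020272 = 2.674603
  sinθ=-0.224213, cosθ=0.974540
  F = (M+m)·ẍ + m·l·cosθ·θ̈ − m·l·sinθ·θ̇² = -4.194267 + 0.159562 − -0.011454 = -4.023252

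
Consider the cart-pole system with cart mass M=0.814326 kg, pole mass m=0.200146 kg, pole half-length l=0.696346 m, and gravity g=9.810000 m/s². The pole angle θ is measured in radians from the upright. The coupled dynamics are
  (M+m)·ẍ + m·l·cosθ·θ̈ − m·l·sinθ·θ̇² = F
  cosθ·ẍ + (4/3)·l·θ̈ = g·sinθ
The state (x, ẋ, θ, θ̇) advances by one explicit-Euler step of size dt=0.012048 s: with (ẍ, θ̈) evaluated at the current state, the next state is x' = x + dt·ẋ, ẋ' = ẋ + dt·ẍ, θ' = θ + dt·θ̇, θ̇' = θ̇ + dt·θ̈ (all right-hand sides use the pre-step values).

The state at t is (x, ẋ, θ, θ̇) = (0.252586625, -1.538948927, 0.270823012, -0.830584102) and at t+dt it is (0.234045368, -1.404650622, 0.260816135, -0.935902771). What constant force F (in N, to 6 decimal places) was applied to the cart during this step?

ẍ = (ẋ'−ẋ)/dt = (-1.404650622−-1.538948927)/0.012048 = 11.146938
θ̈ = (θ̇'−θ̇)/dt = (-0.935902771−-0.830584102)/0.012048 = -8.741589
sinθ=0.267525, cosθ=0.963551
F = (M+m)·ẍ + m·l·cosθ·θ̈ − m·l·sinθ·θ̇² = 11.308256 + -1.173916 − 0.025722 = 10.108618

F = 10.108618 N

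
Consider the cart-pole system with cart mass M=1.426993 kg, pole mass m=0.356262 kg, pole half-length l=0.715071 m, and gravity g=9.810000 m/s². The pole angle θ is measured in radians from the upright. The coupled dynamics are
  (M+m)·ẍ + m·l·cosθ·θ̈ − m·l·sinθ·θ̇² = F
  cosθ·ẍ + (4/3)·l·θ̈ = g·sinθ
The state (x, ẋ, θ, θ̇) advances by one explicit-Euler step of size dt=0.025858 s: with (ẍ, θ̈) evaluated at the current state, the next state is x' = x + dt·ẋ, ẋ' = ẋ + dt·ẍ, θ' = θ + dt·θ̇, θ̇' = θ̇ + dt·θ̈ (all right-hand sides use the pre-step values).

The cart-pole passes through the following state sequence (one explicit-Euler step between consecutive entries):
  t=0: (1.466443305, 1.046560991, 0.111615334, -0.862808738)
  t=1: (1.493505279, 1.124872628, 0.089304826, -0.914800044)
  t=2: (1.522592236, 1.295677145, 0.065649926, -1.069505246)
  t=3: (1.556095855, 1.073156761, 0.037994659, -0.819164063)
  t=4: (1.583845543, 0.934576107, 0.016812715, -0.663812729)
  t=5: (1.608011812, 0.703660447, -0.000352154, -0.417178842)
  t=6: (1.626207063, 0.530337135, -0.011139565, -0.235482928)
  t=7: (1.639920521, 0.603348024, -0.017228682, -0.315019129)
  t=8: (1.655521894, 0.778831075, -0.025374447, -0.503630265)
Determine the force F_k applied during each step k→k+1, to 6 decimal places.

F_0 = 4.870481 N
F_1 = 10.242163 N
F_2 = -12.903829 N
F_3 = -8.034069 N
F_4 = -13.497121 N
F_5 = -10.162880 N
F_6 = 4.251694 N
F_7 = 10.244421 N

step 0→1:
  ẍ = (ẋ'−ẋ)/dt = (1.124872628−1.046560991)/0.025858 = 3.028526
  θ̈ = (θ̇'−θ̇)/dt = (-0.914800044−-0.862808738)/0.025858 = -2.010647
  sinθ=0.111384, cosθ=0.993777
  F = (M+m)·ẍ + m·l·cosθ·θ̈ − m·l·sinθ·θ̇² = 5.400635 + -0.509030 − 0.021124 = 4.870481
step 1→2:
  ẍ = (ẋ'−ẋ)/dt = (1.295677145−1.124872628)/0.025858 = 6.605481
  θ̈ = (θ̇'−θ̇)/dt = (-1.069505246−-0.914800044)/0.025858 = -5.982876
  sinθ=0.089186, cosθ=0.996015
  F = (M+m)·ẍ + m·l·cosθ·θ̈ − m·l·sinθ·θ̇² = 11.779256 + -1.518080 − 0.019014 = 10.242163
step 2→3:
  ẍ = (ẋ'−ẋ)/dt = (1.073156761−1.295677145)/0.025858 = -8.605475
  θ̈ = (θ̇'−θ̇)/dt = (-0.819164063−-1.069505246)/0.025858 = 9.681382
  sinθ=0.065603, cosθ=0.997846
  F = (M+m)·ẍ + m·l·cosθ·θ̈ − m·l·sinθ·θ̇² = -15.345757 + 2.461045 − 0.019116 = -12.903829
step 3→4:
  ẍ = (ẋ'−ẋ)/dt = (0.934576107−1.073156761)/0.025858 = -5.359295
  θ̈ = (θ̇'−θ̇)/dt = (-0.663812729−-0.819164063)/0.025858 = 6.007863
  sinθ=0.037986, cosθ=0.999278
  F = (M+m)·ẍ + m·l·cosθ·θ̈ − m·l·sinθ·θ̇² = -9.556990 + 1.529414 − 0.006493 = -8.034069
step 4→5:
  ẍ = (ẋ'−ẋ)/dt = (0.703660447−0.934576107)/0.025858 = -8.930144
  θ̈ = (θ̇'−θ̇)/dt = (-0.417178842−-0.663812729)/0.025858 = 9.538011
  sinθ=0.016812, cosθ=0.999859
  F = (M+m)·ẍ + m·l·cosθ·θ̈ − m·l·sinθ·θ̇² = -15.924724 + 2.429490 − 0.001887 = -13.497121
step 5→6:
  ẍ = (ẋ'−ẋ)/dt = (0.530337135−0.703660447)/0.025858 = -6.702889
  θ̈ = (θ̇'−θ̇)/dt = (-0.235482928−-0.417178842)/0.025858 = 7.026681
  sinθ=-0.000352, cosθ=1.000000
  F = (M+m)·ẍ + m·l·cosθ·θ̈ − m·l·sinθ·θ̇² = -11.952961 + 1.790065 − -0.000016 = -10.162880
step 6→7:
  ẍ = (ẋ'−ẋ)/dt = (0.603348024−0.530337135)/0.025858 = 2.823532
  θ̈ = (θ̇'−θ̇)/dt = (-0.315019129−-0.235482928)/0.025858 = -3.075884
  sinθ=-0.011139, cosθ=0.999938
  F = (M+m)·ẍ + m·l·cosθ·θ̈ − m·l·sinθ·θ̇² = 5.035077 + -0.783541 − -0.000157 = 4.251694
step 7→8:
  ẍ = (ẋ'−ẋ)/dt = (0.778831075−0.603348024)/0.025858 = 6.786412
  θ̈ = (θ̇'−θ̇)/dt = (-0.503630265−-0.315019129)/0.025858 = -7.294112
  sinθ=-0.017228, cosθ=0.999852
  F = (M+m)·ẍ + m·l·cosθ·θ̈ − m·l·sinθ·θ̇² = 12.101904 + -1.857918 − -0.000436 = 10.244421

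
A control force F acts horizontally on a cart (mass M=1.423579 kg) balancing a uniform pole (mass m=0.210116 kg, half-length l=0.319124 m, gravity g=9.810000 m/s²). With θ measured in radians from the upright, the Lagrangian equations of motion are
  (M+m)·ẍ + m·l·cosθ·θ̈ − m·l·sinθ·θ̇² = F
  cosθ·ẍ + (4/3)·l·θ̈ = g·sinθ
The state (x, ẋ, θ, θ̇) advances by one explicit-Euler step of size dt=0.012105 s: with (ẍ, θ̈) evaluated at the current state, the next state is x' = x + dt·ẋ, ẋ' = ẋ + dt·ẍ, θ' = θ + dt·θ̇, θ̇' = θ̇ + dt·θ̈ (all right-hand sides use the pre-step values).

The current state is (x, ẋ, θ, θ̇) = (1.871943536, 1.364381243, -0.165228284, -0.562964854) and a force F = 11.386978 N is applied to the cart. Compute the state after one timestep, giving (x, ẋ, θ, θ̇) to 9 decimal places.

(1.888459371, 1.459514872, -0.172042974, -0.829404469)

sinθ=-0.164477510, cosθ=0.986380833
temp = (F + m·l·θ̇²·sinθ)/(M+m) = (11.386978 + -0.003495326)/1.633695 = 6.967936288
θ̈ = (g·sinθ − cosθ·temp)/(l·(4/3 − m·cos²θ/(M+m))) = -22.010707581
ẍ = temp − m·l·θ̈·cosθ/(M+m) = 7.859035871
Euler: x'=1.871943536+0.012105·1.364381243=1.888459371, ẋ'=1.364381243+0.012105·7.859035871=1.459514872
       θ'=-0.165228284+0.012105·-0.562964854=-0.172042974, θ̇'=-0.562964854+0.012105·-22.010707581=-0.829404469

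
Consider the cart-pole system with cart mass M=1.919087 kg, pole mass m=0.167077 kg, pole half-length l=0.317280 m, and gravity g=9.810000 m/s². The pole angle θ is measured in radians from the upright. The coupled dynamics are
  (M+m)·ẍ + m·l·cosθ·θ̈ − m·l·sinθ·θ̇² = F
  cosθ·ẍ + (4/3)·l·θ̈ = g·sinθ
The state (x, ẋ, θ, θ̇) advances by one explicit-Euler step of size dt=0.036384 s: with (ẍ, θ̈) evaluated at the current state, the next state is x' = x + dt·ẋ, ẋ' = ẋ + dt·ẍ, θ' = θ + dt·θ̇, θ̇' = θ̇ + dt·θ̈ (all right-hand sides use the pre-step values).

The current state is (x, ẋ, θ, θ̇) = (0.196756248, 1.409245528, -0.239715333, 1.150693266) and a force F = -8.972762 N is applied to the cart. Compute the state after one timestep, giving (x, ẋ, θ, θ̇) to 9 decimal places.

(0.248030237, 1.248285781, -0.197848509, 1.319976081)

sinθ=-0.237426109, cosθ=0.971405602
temp = (F + m·l·θ̇²·sinθ)/(M+m) = (-8.972762 + -0.016665064)/2.086164 = -4.309070171
θ̈ = (g·sinθ − cosθ·temp)/(l·(4/3 − m·cos²θ/(M+m))) = 4.652671915
ẍ = temp − m·l·θ̈·cosθ/(M+m) = -4.423915663
Euler: x'=0.196756248+0.036384·1.409245528=0.248030237, ẋ'=1.409245528+0.036384·-4.423915663=1.248285781
       θ'=-0.239715333+0.036384·1.150693266=-0.197848509, θ̇'=1.150693266+0.036384·4.652671915=1.319976081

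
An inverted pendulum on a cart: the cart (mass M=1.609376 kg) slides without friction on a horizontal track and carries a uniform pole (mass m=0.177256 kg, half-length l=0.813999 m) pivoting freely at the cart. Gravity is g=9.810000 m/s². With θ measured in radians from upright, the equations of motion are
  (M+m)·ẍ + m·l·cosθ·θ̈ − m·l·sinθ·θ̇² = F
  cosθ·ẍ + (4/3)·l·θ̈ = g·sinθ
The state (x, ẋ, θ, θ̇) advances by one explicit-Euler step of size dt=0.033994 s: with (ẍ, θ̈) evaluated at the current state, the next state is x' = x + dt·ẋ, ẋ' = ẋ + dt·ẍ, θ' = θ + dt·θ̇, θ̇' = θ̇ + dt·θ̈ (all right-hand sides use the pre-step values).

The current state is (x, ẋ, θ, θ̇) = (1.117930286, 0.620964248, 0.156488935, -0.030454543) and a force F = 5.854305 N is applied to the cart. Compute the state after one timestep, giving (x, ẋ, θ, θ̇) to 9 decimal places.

sinθ=0.155851013, cosθ=0.987780574
temp = (F + m·l·θ̇²·sinθ)/(M+m) = (5.854305 + 0.000020856)/1.786632 = 3.276738498
θ̈ = (g·sinθ − cosθ·temp)/(l·(4/3 − m·cos²θ/(M+m))) = -1.696712488
ẍ = temp − m·l·θ̈·cosθ/(M+m) = 3.412088556
Euler: x'=1.117930286+0.033994·0.620964248=1.139039345, ẋ'=0.620964248+0.033994·3.412088556=0.736954786
       θ'=0.156488935+0.033994·-0.030454543=0.155453663, θ̇'=-0.030454543+0.033994·-1.696712488=-0.088132587

(1.139039345, 0.736954786, 0.155453663, -0.088132587)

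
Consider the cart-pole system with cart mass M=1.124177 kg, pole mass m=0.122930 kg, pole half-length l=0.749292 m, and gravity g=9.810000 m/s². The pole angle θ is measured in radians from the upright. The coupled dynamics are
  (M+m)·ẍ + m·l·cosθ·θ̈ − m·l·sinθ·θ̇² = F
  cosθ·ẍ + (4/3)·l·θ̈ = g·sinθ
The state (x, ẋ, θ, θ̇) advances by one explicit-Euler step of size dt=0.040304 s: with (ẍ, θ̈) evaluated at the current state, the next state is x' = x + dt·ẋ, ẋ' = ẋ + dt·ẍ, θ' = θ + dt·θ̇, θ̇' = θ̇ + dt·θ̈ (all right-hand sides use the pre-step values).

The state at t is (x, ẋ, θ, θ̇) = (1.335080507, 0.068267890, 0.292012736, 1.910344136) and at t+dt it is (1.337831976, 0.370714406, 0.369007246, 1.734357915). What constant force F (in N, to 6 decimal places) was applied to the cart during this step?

ẍ = (ẋ'−ẋ)/dt = (0.370714406−0.068267890)/0.040304 = 7.504131
θ̈ = (θ̇'−θ̇)/dt = (1.734357915−1.910344136)/0.040304 = -4.366470
sinθ=0.287880, cosθ=0.957666
F = (M+m)·ẍ + m·l·cosθ·θ̈ − m·l·sinθ·θ̇² = 9.358455 + -0.385171 − 0.096771 = 8.876513

F = 8.876513 N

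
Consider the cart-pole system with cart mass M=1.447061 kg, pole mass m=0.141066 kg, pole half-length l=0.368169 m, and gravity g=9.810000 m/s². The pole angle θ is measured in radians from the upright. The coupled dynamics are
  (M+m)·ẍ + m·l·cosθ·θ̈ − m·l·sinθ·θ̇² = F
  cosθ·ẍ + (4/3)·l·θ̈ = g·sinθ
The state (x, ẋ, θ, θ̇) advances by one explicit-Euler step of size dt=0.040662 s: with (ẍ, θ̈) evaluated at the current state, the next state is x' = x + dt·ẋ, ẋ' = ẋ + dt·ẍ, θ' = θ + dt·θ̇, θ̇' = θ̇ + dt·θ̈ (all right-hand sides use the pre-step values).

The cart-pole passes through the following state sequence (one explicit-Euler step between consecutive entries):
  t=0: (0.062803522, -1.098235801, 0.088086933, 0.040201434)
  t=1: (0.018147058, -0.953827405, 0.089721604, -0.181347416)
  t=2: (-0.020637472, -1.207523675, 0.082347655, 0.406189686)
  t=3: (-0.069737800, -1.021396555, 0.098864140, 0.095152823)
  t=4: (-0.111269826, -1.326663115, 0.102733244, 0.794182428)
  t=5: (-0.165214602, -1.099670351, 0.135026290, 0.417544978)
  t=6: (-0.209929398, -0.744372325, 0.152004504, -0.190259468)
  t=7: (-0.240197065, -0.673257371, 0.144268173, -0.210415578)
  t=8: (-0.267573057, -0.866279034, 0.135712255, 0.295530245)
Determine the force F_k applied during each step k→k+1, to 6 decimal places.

F_0 = 5.358241 N
F_1 = -9.161292 N
F_2 = 6.872892 N
F_3 = -11.034291 N
F_4 = 8.383719 N
F_5 = 13.106319 N
F_6 = 2.751789 N
F_7 = -6.899623 N

step 0→1:
  ẍ = (ẋ'−ẋ)/dt = (-0.953827405−-1.098235801)/0.040662 = 3.551434
  θ̈ = (θ̇'−θ̇)/dt = (-0.181347416−0.040201434)/0.040662 = -5.448548
  sinθ=0.087973, cosθ=0.996123
  F = (M+m)·ẍ + m·l·cosθ·θ̈ − m·l·sinθ·θ̇² = 5.640128 + -0.281879 − 0.000007 = 5.358241
step 1→2:
  ẍ = (ẋ'−ẋ)/dt = (-1.207523675−-0.953827405)/0.040662 = -6.239149
  θ̈ = (θ̇'−θ̇)/dt = (0.406189686−-0.181347416)/0.040662 = 14.449292
  sinθ=0.089601, cosθ=0.995978
  F = (M+m)·ẍ + m·l·cosθ·θ̈ − m·l·sinθ·θ̇² = -9.908561 + 0.747422 − 0.000153 = -9.161292
step 2→3:
  ẍ = (ẋ'−ẋ)/dt = (-1.021396555−-1.207523675)/0.040662 = 4.577422
  θ̈ = (θ̇'−θ̇)/dt = (0.095152823−0.406189686)/0.040662 = -7.649325
  sinθ=0.082255, cosθ=0.996611
  F = (M+m)·ẍ + m·l·cosθ·θ̈ − m·l·sinθ·θ̇² = 7.269527 + -0.395930 − 0.000705 = 6.872892
step 3→4:
  ẍ = (ẋ'−ẋ)/dt = (-1.326663115−-1.021396555)/0.040662 = -7.507416
  θ̈ = (θ̇'−θ̇)/dt = (0.794182428−0.095152823)/0.040662 = 17.191225
  sinθ=0.098703, cosθ=0.995117
  F = (M+m)·ẍ + m·l·cosθ·θ̈ − m·l·sinθ·θ̇² = -11.922730 + 0.888486 − 0.000046 = -11.034291
step 4→5:
  ẍ = (ẋ'−ẋ)/dt = (-1.099670351−-1.326663115)/0.040662 = 5.582430
  θ̈ = (θ̇'−θ̇)/dt = (0.417544978−0.794182428)/0.040662 = -9.262640
  sinθ=0.102553, cosθ=0.994728
  F = (M+m)·ẍ + m·l·cosθ·θ̈ − m·l·sinθ·θ̇² = 8.865608 + -0.478529 − 0.003359 = 8.383719
step 5→6:
  ẍ = (ẋ'−ẋ)/dt = (-0.744372325−-1.099670351)/0.040662 = 8.737839
  θ̈ = (θ̇'−θ̇)/dt = (-0.190259468−0.417544978)/0.040662 = -14.947726
  sinθ=0.134616, cosθ=0.990898
  F = (M+m)·ẍ + m·l·cosθ·θ̈ − m·l·sinθ·θ̇² = 13.876799 + -0.769261 − 0.001219 = 13.106319
step 6→7:
  ẍ = (ẋ'−ẋ)/dt = (-0.673257371−-0.744372325)/0.040662 = 1.748929
  θ̈ = (θ̇'−θ̇)/dt = (-0.210415578−-0.190259468)/0.040662 = -0.495699
  sinθ=0.151420, cosθ=0.988470
  F = (M+m)·ẍ + m·l·cosθ·θ̈ − m·l·sinθ·θ̇² = 2.777522 + -0.025448 − 0.000285 = 2.751789
step 7→8:
  ẍ = (ẋ'−ẋ)/dt = (-0.866279034−-0.673257371)/0.040662 = -4.746979
  θ̈ = (θ̇'−θ̇)/dt = (0.295530245−-0.210415578)/0.040662 = 12.442719
  sinθ=0.143768, cosθ=0.989611
  F = (M+m)·ẍ + m·l·cosθ·θ̈ − m·l·sinθ·θ̇² = -7.538806 + 0.639513 − 0.000331 = -6.899623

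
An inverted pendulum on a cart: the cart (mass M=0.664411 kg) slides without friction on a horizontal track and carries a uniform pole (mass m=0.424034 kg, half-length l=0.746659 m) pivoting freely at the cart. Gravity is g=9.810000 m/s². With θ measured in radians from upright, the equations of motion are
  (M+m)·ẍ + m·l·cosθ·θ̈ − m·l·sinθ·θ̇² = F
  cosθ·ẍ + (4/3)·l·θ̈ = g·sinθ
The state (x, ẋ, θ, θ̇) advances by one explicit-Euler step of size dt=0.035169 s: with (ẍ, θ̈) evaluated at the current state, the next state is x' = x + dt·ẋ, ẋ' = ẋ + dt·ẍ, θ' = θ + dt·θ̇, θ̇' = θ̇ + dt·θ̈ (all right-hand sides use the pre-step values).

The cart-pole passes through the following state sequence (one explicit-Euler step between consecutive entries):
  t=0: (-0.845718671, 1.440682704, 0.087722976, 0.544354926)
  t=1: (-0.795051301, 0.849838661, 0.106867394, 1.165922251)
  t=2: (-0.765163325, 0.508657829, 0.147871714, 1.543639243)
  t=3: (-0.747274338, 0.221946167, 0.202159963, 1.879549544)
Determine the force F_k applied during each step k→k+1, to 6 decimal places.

step 0→1:
  ẍ = (ẋ'−ẋ)/dt = (0.849838661−1.440682704)/0.035169 = -16.800138
  θ̈ = (θ̇'−θ̇)/dt = (1.165922251−0.544354926)/0.035169 = 17.673728
  sinθ=0.087611, cosθ=0.996155
  F = (M+m)·ẍ + m·l·cosθ·θ̈ − m·l·sinθ·θ̇² = -18.286026 + 5.574141 − 0.008219 = -12.720104
step 1→2:
  ẍ = (ẋ'−ẋ)/dt = (0.508657829−0.849838661)/0.035169 = -9.701181
  θ̈ = (θ̇'−θ̇)/dt = (1.543639243−1.165922251)/0.035169 = 10.740055
  sinθ=0.106664, cosθ=0.994295
  F = (M+m)·ẍ + m·l·cosθ·θ̈ − m·l·sinθ·θ̇² = -10.559202 + 3.380997 − 0.045907 = -7.224112
step 2→3:
  ẍ = (ẋ'−ẋ)/dt = (0.221946167−0.508657829)/0.035169 = -8.152397
  θ̈ = (θ̇'−θ̇)/dt = (1.879549544−1.543639243)/0.035169 = 9.551318
  sinθ=0.147333, cosθ=0.989087
  F = (M+m)·ẍ + m·l·cosθ·θ̈ − m·l·sinθ·θ̇² = -8.873436 + 2.991030 − 0.111152 = -5.993558

F_0 = -12.720104 N
F_1 = -7.224112 N
F_2 = -5.993558 N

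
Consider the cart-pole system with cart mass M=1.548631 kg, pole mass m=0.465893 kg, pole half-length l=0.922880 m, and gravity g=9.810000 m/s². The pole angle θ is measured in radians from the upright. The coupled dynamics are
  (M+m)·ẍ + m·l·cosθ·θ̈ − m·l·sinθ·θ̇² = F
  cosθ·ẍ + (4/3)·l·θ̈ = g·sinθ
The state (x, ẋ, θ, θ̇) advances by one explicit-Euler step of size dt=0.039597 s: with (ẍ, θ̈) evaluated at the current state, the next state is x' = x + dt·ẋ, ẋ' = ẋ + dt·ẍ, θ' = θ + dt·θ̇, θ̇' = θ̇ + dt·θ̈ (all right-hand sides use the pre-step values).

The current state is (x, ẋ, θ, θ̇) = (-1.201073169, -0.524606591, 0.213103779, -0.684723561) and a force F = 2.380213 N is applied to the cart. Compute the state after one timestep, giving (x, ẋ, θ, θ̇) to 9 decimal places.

(-1.221846016, -0.484219162, 0.185990780, -0.650038276)

sinθ=0.211494483, cosθ=0.977379191
temp = (F + m·l·θ̇²·sinθ)/(M+m) = (2.380213 + 0.042634483)/2.014524 = 1.202689808
θ̈ = (g·sinθ − cosθ·temp)/(l·(4/3 − m·cos²θ/(M+m))) = 0.875957386
ẍ = temp − m·l·θ̈·cosθ/(M+m) = 1.019961833
Euler: x'=-1.201073169+0.039597·-0.524606591=-1.221846016, ẋ'=-0.524606591+0.039597·1.019961833=-0.484219162
       θ'=0.213103779+0.039597·-0.684723561=0.185990780, θ̇'=-0.684723561+0.039597·0.875957386=-0.650038276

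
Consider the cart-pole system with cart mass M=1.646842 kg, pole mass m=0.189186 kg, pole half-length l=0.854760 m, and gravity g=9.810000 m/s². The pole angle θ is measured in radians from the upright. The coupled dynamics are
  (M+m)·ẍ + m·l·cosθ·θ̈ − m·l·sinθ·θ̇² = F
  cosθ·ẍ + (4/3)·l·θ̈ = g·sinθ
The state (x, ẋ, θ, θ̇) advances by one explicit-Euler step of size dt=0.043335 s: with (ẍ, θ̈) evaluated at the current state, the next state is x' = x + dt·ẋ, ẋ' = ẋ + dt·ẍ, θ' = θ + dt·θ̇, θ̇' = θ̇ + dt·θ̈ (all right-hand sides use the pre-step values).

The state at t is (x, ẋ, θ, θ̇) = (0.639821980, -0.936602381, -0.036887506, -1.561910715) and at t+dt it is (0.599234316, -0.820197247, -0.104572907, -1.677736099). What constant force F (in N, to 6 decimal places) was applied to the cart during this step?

F = 4.514511 N

ẍ = (ẋ'−ẋ)/dt = (-0.820197247−-0.936602381)/0.043335 = 2.686169
θ̈ = (θ̇'−θ̇)/dt = (-1.677736099−-1.561910715)/0.043335 = -2.672791
sinθ=-0.036879, cosθ=0.999320
F = (M+m)·ẍ + m·l·cosθ·θ̈ − m·l·sinθ·θ̇² = 4.931882 + -0.431919 − -0.014549 = 4.514511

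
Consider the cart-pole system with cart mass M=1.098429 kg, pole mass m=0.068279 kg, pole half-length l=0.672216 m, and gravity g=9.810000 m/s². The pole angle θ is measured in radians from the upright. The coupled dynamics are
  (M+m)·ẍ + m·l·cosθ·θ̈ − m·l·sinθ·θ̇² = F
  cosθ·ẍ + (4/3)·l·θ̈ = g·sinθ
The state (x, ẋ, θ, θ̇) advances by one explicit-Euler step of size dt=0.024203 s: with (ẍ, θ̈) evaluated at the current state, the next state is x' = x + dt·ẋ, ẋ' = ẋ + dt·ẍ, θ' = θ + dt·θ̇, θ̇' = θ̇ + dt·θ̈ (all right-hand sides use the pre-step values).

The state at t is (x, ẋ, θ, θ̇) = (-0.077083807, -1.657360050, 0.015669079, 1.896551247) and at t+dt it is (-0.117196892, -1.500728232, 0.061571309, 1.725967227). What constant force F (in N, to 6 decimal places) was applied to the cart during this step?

F = 7.224412 N

ẍ = (ẋ'−ẋ)/dt = (-1.500728232−-1.657360050)/0.024203 = 6.471587
θ̈ = (θ̇'−θ̇)/dt = (1.725967227−1.896551247)/0.024203 = -7.048053
sinθ=0.015668, cosθ=0.999877
F = (M+m)·ẍ + m·l·cosθ·θ̈ − m·l·sinθ·θ̇² = 7.550452 + -0.323453 − 0.002587 = 7.224412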